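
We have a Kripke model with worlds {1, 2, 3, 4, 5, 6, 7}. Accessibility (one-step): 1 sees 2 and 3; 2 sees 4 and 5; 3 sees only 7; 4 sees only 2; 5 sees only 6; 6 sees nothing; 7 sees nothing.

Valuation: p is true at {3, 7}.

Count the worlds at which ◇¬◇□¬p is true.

2

1: successors {2, 3}; ¬◇□¬p there: 2:F, 3:F. ✗
2: successors {4, 5}; ¬◇□¬p there: 4:F, 5:F. ✗
3: successors {7}; ¬◇□¬p there: 7:T. ✓
4: successors {2}; ¬◇□¬p there: 2:F. ✗
5: successors {6}; ¬◇□¬p there: 6:T. ✓
6: no successors, so ◇¬◇□¬p fails. ✗
7: no successors, so ◇¬◇□¬p fails. ✗
Satisfying worlds: {3, 5}.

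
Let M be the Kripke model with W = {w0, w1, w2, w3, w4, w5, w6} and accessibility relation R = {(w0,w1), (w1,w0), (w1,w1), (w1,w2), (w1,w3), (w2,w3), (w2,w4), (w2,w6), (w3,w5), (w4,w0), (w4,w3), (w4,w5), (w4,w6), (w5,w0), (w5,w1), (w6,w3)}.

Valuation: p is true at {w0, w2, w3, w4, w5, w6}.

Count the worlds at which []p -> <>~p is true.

w0: []p is F, <>~p is T. ✓
w1: []p is F, <>~p is T. ✓
w2: []p is T, <>~p is F. ✗
w3: []p is T, <>~p is F. ✗
w4: []p is T, <>~p is F. ✗
w5: []p is F, <>~p is T. ✓
w6: []p is T, <>~p is F. ✗
Satisfying worlds: {w0, w1, w5}.

3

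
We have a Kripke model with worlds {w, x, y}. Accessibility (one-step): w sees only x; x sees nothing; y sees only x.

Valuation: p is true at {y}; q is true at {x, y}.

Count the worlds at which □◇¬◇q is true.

w: successors {x}; ◇¬◇q there: x:F. ✗
x: no successors, so □◇¬◇q holds vacuously. ✓
y: successors {x}; ◇¬◇q there: x:F. ✗
Satisfying worlds: {x}.

1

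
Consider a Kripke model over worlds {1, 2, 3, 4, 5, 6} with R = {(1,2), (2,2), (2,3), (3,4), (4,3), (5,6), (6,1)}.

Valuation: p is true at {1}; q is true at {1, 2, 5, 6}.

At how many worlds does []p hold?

1: successors {2}; p there: 2:F. ✗
2: successors {2, 3}; p there: 2:F, 3:F. ✗
3: successors {4}; p there: 4:F. ✗
4: successors {3}; p there: 3:F. ✗
5: successors {6}; p there: 6:F. ✗
6: successors {1}; p there: 1:T. ✓
Satisfying worlds: {6}.

1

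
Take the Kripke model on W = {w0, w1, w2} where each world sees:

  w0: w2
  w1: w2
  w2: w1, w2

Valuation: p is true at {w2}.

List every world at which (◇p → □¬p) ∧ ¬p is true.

w0: ◇p → □¬p is F, ¬p is T. ✗
w1: ◇p → □¬p is F, ¬p is T. ✗
w2: ◇p → □¬p is F, ¬p is F. ✗

∅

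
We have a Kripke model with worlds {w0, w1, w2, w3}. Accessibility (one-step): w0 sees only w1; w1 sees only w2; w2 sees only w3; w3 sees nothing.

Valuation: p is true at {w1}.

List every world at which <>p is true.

{w0}

w0: successors {w1}; p there: w1:T. ✓
w1: successors {w2}; p there: w2:F. ✗
w2: successors {w3}; p there: w3:F. ✗
w3: no successors, so <>p fails. ✗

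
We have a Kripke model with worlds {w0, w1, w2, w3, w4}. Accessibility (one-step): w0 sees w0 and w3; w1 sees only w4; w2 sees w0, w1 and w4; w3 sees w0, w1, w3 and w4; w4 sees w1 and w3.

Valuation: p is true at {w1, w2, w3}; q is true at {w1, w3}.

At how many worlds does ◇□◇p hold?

w0: successors {w0, w3}; □◇p there: w0:T, w3:F. ✓
w1: successors {w4}; □◇p there: w4:F. ✗
w2: successors {w0, w1, w4}; □◇p there: w0:T, w1:T, w4:F. ✓
w3: successors {w0, w1, w3, w4}; □◇p there: w0:T, w1:T, w3:F, w4:F. ✓
w4: successors {w1, w3}; □◇p there: w1:T, w3:F. ✓
Satisfying worlds: {w0, w2, w3, w4}.

4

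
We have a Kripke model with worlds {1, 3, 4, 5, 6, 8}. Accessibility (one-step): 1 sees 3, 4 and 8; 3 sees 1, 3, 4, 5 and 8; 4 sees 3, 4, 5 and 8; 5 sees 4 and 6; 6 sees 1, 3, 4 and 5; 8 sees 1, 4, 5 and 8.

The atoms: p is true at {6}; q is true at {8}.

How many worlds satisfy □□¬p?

1: successors {3, 4, 8}; □¬p there: 3:T, 4:T, 8:T. ✓
3: successors {1, 3, 4, 5, 8}; □¬p there: 1:T, 3:T, 4:T, 5:F, 8:T. ✗
4: successors {3, 4, 5, 8}; □¬p there: 3:T, 4:T, 5:F, 8:T. ✗
5: successors {4, 6}; □¬p there: 4:T, 6:T. ✓
6: successors {1, 3, 4, 5}; □¬p there: 1:T, 3:T, 4:T, 5:F. ✗
8: successors {1, 4, 5, 8}; □¬p there: 1:T, 4:T, 5:F, 8:T. ✗
Satisfying worlds: {1, 5}.

2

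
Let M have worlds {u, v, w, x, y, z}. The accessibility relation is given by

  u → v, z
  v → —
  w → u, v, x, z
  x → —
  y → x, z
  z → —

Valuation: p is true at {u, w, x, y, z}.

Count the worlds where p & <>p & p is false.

u: p is T, <>p & p is T. ✓
v: p is F, <>p & p is F. ✗
w: p is T, <>p & p is T. ✓
x: p is T, <>p & p is F. ✗
y: p is T, <>p & p is T. ✓
z: p is T, <>p & p is F. ✗
Satisfying worlds: {u, w, y}.
So p & <>p & p fails at the other 3 worlds.

3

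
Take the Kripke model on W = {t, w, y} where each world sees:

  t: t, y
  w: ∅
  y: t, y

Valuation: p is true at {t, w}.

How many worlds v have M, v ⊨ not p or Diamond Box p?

1

t: not p is F, Diamond Box p is F. ✗
w: not p is F, Diamond Box p is F. ✗
y: not p is T, Diamond Box p is F. ✓
Satisfying worlds: {y}.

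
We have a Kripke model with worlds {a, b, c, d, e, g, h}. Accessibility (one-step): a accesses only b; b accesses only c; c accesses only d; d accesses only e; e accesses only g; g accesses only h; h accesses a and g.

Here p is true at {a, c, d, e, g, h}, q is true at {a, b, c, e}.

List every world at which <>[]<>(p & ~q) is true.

{a, c, d, e, h}

a: successors {b}; []<>(p & ~q) there: b:T. ✓
b: successors {c}; []<>(p & ~q) there: c:F. ✗
c: successors {d}; []<>(p & ~q) there: d:T. ✓
d: successors {e}; []<>(p & ~q) there: e:T. ✓
e: successors {g}; []<>(p & ~q) there: g:T. ✓
g: successors {h}; []<>(p & ~q) there: h:F. ✗
h: successors {a, g}; []<>(p & ~q) there: a:F, g:T. ✓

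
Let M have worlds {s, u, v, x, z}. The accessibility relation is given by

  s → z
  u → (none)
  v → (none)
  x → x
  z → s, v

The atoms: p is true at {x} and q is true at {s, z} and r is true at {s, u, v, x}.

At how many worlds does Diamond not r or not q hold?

s: Diamond not r is T, not q is F. ✓
u: Diamond not r is F, not q is T. ✓
v: Diamond not r is F, not q is T. ✓
x: Diamond not r is F, not q is T. ✓
z: Diamond not r is F, not q is F. ✗
Satisfying worlds: {s, u, v, x}.

4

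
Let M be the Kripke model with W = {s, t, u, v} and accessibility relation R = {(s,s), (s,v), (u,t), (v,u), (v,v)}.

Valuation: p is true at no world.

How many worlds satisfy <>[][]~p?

3

s: successors {s, v}; [][]~p there: s:T, v:T. ✓
t: no successors, so <>[][]~p fails. ✗
u: successors {t}; [][]~p there: t:T. ✓
v: successors {u, v}; [][]~p there: u:T, v:T. ✓
Satisfying worlds: {s, u, v}.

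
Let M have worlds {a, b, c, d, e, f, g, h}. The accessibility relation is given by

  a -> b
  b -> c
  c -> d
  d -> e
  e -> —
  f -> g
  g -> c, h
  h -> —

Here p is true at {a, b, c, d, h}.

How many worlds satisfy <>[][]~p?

a: successors {b}; [][]~p there: b:F. ✗
b: successors {c}; [][]~p there: c:T. ✓
c: successors {d}; [][]~p there: d:T. ✓
d: successors {e}; [][]~p there: e:T. ✓
e: no successors, so <>[][]~p fails. ✗
f: successors {g}; [][]~p there: g:F. ✗
g: successors {c, h}; [][]~p there: c:T, h:T. ✓
h: no successors, so <>[][]~p fails. ✗
Satisfying worlds: {b, c, d, g}.

4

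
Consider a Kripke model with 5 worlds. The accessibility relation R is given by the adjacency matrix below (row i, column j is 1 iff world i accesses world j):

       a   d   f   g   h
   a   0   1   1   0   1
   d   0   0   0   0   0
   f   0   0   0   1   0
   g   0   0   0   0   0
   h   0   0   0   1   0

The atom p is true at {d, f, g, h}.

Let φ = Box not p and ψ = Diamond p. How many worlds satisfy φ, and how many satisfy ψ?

For Box not p:
a: successors {d, f, h}; not p there: d:F, f:F, h:F. ✗
d: no successors, so Box not p holds vacuously. ✓
f: successors {g}; not p there: g:F. ✗
g: no successors, so Box not p holds vacuously. ✓
h: successors {g}; not p there: g:F. ✗
— 2 worlds.
For Diamond p:
a: successors {d, f, h}; p there: d:T, f:T, h:T. ✓
d: no successors, so Diamond p fails. ✗
f: successors {g}; p there: g:T. ✓
g: no successors, so Diamond p fails. ✗
h: successors {g}; p there: g:T. ✓
— 3 worlds.

2 and 3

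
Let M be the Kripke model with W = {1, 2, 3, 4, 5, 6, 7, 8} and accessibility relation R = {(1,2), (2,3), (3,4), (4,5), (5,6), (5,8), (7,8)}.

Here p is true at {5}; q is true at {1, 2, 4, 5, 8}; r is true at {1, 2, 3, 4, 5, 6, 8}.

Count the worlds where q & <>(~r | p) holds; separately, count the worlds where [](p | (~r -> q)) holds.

1 and 8

For q & <>(~r | p):
1: q is T, <>(~r | p) is F. ✗
2: q is T, <>(~r | p) is F. ✗
3: q is F, <>(~r | p) is F. ✗
4: q is T, <>(~r | p) is T. ✓
5: q is T, <>(~r | p) is F. ✗
6: q is F, <>(~r | p) is F. ✗
7: q is F, <>(~r | p) is F. ✗
8: q is T, <>(~r | p) is F. ✗
— 1 world.
For [](p | (~r -> q)):
1: successors {2}; p | (~r -> q) there: 2:T. ✓
2: successors {3}; p | (~r -> q) there: 3:T. ✓
3: successors {4}; p | (~r -> q) there: 4:T. ✓
4: successors {5}; p | (~r -> q) there: 5:T. ✓
5: successors {6, 8}; p | (~r -> q) there: 6:T, 8:T. ✓
6: no successors, so [](p | (~r -> q)) holds vacuously. ✓
7: successors {8}; p | (~r -> q) there: 8:T. ✓
8: no successors, so [](p | (~r -> q)) holds vacuously. ✓
— 8 worlds.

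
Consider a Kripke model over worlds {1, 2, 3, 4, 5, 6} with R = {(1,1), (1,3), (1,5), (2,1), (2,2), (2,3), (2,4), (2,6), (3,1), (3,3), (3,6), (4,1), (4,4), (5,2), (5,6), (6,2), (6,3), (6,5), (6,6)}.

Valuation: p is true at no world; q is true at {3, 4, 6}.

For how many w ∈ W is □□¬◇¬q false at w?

6

1: successors {1, 3, 5}; □¬◇¬q there: 1:F, 3:F, 5:F. ✗
2: successors {1, 2, 3, 4, 6}; □¬◇¬q there: 1:F, 2:F, 3:F, 4:F, 6:F. ✗
3: successors {1, 3, 6}; □¬◇¬q there: 1:F, 3:F, 6:F. ✗
4: successors {1, 4}; □¬◇¬q there: 1:F, 4:F. ✗
5: successors {2, 6}; □¬◇¬q there: 2:F, 6:F. ✗
6: successors {2, 3, 5, 6}; □¬◇¬q there: 2:F, 3:F, 5:F, 6:F. ✗
Satisfying worlds: ∅.
So □□¬◇¬q fails at the other 6 worlds.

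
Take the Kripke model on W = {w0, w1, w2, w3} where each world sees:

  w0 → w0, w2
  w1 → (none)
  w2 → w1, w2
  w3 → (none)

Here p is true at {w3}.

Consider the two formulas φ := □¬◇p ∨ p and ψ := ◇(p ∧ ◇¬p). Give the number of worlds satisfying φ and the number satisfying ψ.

For □¬◇p ∨ p:
w0: □¬◇p is T, p is F. ✓
w1: □¬◇p is T, p is F. ✓
w2: □¬◇p is T, p is F. ✓
w3: □¬◇p is T, p is T. ✓
— 4 worlds.
For ◇(p ∧ ◇¬p):
w0: successors {w0, w2}; p ∧ ◇¬p there: w0:F, w2:F. ✗
w1: no successors, so ◇(p ∧ ◇¬p) fails. ✗
w2: successors {w1, w2}; p ∧ ◇¬p there: w1:F, w2:F. ✗
w3: no successors, so ◇(p ∧ ◇¬p) fails. ✗
— 0 worlds.

4 and 0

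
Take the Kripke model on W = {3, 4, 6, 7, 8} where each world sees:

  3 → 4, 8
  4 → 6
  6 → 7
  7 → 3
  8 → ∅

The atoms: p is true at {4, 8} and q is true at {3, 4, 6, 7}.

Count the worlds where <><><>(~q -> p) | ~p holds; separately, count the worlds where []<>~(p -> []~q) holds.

4 and 2

For <><><>(~q -> p) | ~p:
3: <><><>(~q -> p) is T, ~p is T. ✓
4: <><><>(~q -> p) is T, ~p is F. ✓
6: <><><>(~q -> p) is T, ~p is T. ✓
7: <><><>(~q -> p) is T, ~p is T. ✓
8: <><><>(~q -> p) is F, ~p is F. ✗
— 4 worlds.
For []<>~(p -> []~q):
3: successors {4, 8}; <>~(p -> []~q) there: 4:F, 8:F. ✗
4: successors {6}; <>~(p -> []~q) there: 6:F. ✗
6: successors {7}; <>~(p -> []~q) there: 7:F. ✗
7: successors {3}; <>~(p -> []~q) there: 3:T. ✓
8: no successors, so []<>~(p -> []~q) holds vacuously. ✓
— 2 worlds.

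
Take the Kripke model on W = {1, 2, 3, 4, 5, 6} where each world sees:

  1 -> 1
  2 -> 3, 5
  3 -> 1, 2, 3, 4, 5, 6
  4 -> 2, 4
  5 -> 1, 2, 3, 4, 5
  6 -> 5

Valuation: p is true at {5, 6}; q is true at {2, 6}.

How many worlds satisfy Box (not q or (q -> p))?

3

1: successors {1}; not q or (q -> p) there: 1:T. ✓
2: successors {3, 5}; not q or (q -> p) there: 3:T, 5:T. ✓
3: successors {1, 2, 3, 4, 5, 6}; not q or (q -> p) there: 1:T, 2:F, 3:T, 4:T, 5:T, 6:T. ✗
4: successors {2, 4}; not q or (q -> p) there: 2:F, 4:T. ✗
5: successors {1, 2, 3, 4, 5}; not q or (q -> p) there: 1:T, 2:F, 3:T, 4:T, 5:T. ✗
6: successors {5}; not q or (q -> p) there: 5:T. ✓
Satisfying worlds: {1, 2, 6}.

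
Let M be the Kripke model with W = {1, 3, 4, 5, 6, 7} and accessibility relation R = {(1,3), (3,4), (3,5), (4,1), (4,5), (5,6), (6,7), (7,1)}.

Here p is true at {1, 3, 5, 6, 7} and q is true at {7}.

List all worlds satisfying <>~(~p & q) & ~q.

1: <>~(~p & q) is T, ~q is T. ✓
3: <>~(~p & q) is T, ~q is T. ✓
4: <>~(~p & q) is T, ~q is T. ✓
5: <>~(~p & q) is T, ~q is T. ✓
6: <>~(~p & q) is T, ~q is T. ✓
7: <>~(~p & q) is T, ~q is F. ✗

{1, 3, 4, 5, 6}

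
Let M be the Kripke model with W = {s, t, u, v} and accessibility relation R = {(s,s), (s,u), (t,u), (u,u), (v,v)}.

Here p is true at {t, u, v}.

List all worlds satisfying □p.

s: successors {s, u}; p there: s:F, u:T. ✗
t: successors {u}; p there: u:T. ✓
u: successors {u}; p there: u:T. ✓
v: successors {v}; p there: v:T. ✓

{t, u, v}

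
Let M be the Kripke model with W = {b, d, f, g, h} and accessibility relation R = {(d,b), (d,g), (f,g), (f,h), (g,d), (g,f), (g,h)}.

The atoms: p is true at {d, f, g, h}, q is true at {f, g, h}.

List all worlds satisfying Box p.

b: no successors, so Box p holds vacuously. ✓
d: successors {b, g}; p there: b:F, g:T. ✗
f: successors {g, h}; p there: g:T, h:T. ✓
g: successors {d, f, h}; p there: d:T, f:T, h:T. ✓
h: no successors, so Box p holds vacuously. ✓

{b, f, g, h}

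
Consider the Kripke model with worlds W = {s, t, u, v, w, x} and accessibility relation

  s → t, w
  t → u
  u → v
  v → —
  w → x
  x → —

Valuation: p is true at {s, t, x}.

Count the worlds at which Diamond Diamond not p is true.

s: successors {t, w}; Diamond not p there: t:T, w:F. ✓
t: successors {u}; Diamond not p there: u:T. ✓
u: successors {v}; Diamond not p there: v:F. ✗
v: no successors, so Diamond Diamond not p fails. ✗
w: successors {x}; Diamond not p there: x:F. ✗
x: no successors, so Diamond Diamond not p fails. ✗
Satisfying worlds: {s, t}.

2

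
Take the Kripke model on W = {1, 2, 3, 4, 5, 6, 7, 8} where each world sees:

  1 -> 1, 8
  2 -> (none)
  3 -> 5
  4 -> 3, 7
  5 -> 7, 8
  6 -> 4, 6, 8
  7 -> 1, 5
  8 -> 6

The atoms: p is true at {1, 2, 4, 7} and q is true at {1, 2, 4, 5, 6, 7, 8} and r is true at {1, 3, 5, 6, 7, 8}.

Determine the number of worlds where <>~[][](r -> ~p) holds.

7

1: successors {1, 8}; ~[][](r -> ~p) there: 1:T, 8:F. ✓
2: no successors, so <>~[][](r -> ~p) fails. ✗
3: successors {5}; ~[][](r -> ~p) there: 5:T. ✓
4: successors {3, 7}; ~[][](r -> ~p) there: 3:T, 7:T. ✓
5: successors {7, 8}; ~[][](r -> ~p) there: 7:T, 8:F. ✓
6: successors {4, 6, 8}; ~[][](r -> ~p) there: 4:T, 6:T, 8:F. ✓
7: successors {1, 5}; ~[][](r -> ~p) there: 1:T, 5:T. ✓
8: successors {6}; ~[][](r -> ~p) there: 6:T. ✓
Satisfying worlds: {1, 3, 4, 5, 6, 7, 8}.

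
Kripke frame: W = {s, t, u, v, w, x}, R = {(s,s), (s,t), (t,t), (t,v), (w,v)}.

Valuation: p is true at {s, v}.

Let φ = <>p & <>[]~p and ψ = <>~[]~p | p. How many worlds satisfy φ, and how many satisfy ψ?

2 and 3

For <>p & <>[]~p:
s: <>p is T, <>[]~p is F. ✗
t: <>p is T, <>[]~p is T. ✓
u: <>p is F, <>[]~p is F. ✗
v: <>p is F, <>[]~p is F. ✗
w: <>p is T, <>[]~p is T. ✓
x: <>p is F, <>[]~p is F. ✗
— 2 worlds.
For <>~[]~p | p:
s: <>~[]~p is T, p is T. ✓
t: <>~[]~p is T, p is F. ✓
u: <>~[]~p is F, p is F. ✗
v: <>~[]~p is F, p is T. ✓
w: <>~[]~p is F, p is F. ✗
x: <>~[]~p is F, p is F. ✗
— 3 worlds.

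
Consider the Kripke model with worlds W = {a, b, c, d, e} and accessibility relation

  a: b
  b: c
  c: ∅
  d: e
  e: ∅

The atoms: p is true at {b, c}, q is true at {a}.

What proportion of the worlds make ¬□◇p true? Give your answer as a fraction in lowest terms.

a: □◇p is T. ✗
b: □◇p is F. ✓
c: □◇p is T. ✗
d: □◇p is F. ✓
e: □◇p is T. ✗
That's 2 of 5 worlds, so 2/5.

2/5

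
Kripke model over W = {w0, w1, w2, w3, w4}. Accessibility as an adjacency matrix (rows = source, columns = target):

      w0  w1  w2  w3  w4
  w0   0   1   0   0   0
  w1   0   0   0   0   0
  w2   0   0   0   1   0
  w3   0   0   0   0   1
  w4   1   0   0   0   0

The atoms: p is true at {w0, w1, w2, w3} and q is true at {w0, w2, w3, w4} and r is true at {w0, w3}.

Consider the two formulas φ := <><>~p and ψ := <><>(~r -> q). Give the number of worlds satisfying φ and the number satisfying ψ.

For <><>~p:
w0: successors {w1}; <>~p there: w1:F. ✗
w1: no successors, so <><>~p fails. ✗
w2: successors {w3}; <>~p there: w3:T. ✓
w3: successors {w4}; <>~p there: w4:F. ✗
w4: successors {w0}; <>~p there: w0:F. ✗
— 1 world.
For <><>(~r -> q):
w0: successors {w1}; <>(~r -> q) there: w1:F. ✗
w1: no successors, so <><>(~r -> q) fails. ✗
w2: successors {w3}; <>(~r -> q) there: w3:T. ✓
w3: successors {w4}; <>(~r -> q) there: w4:T. ✓
w4: successors {w0}; <>(~r -> q) there: w0:F. ✗
— 2 worlds.

1 and 2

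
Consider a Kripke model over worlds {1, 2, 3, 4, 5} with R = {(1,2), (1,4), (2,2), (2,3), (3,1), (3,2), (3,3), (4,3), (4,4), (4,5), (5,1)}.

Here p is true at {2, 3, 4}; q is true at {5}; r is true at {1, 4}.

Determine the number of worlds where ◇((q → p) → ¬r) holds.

4

1: successors {2, 4}; (q → p) → ¬r there: 2:T, 4:F. ✓
2: successors {2, 3}; (q → p) → ¬r there: 2:T, 3:T. ✓
3: successors {1, 2, 3}; (q → p) → ¬r there: 1:F, 2:T, 3:T. ✓
4: successors {3, 4, 5}; (q → p) → ¬r there: 3:T, 4:F, 5:T. ✓
5: successors {1}; (q → p) → ¬r there: 1:F. ✗
Satisfying worlds: {1, 2, 3, 4}.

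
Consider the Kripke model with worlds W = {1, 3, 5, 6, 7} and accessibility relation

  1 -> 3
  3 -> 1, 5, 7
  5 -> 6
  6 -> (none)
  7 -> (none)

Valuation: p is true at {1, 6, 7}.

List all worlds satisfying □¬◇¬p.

1: successors {3}; ¬◇¬p there: 3:F. ✗
3: successors {1, 5, 7}; ¬◇¬p there: 1:F, 5:T, 7:T. ✗
5: successors {6}; ¬◇¬p there: 6:T. ✓
6: no successors, so □¬◇¬p holds vacuously. ✓
7: no successors, so □¬◇¬p holds vacuously. ✓

{5, 6, 7}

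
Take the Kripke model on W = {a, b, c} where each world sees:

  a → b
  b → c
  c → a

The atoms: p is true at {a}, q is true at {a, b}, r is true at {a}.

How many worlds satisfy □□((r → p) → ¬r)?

2

a: successors {b}; □((r → p) → ¬r) there: b:T. ✓
b: successors {c}; □((r → p) → ¬r) there: c:F. ✗
c: successors {a}; □((r → p) → ¬r) there: a:T. ✓
Satisfying worlds: {a, c}.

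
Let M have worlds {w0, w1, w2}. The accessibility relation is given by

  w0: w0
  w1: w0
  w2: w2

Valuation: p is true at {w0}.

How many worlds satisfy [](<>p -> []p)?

3

w0: successors {w0}; <>p -> []p there: w0:T. ✓
w1: successors {w0}; <>p -> []p there: w0:T. ✓
w2: successors {w2}; <>p -> []p there: w2:T. ✓
Satisfying worlds: {w0, w1, w2}.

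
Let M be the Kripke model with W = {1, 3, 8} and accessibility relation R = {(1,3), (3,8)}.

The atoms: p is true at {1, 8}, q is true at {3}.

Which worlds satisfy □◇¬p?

{8}

1: successors {3}; ◇¬p there: 3:F. ✗
3: successors {8}; ◇¬p there: 8:F. ✗
8: no successors, so □◇¬p holds vacuously. ✓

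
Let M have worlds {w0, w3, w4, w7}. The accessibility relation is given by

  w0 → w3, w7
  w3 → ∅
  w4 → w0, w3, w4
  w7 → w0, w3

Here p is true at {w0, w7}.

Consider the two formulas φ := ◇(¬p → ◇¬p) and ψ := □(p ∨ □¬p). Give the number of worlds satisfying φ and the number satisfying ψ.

3 and 3

For ◇(¬p → ◇¬p):
w0: successors {w3, w7}; ¬p → ◇¬p there: w3:F, w7:T. ✓
w3: no successors, so ◇(¬p → ◇¬p) fails. ✗
w4: successors {w0, w3, w4}; ¬p → ◇¬p there: w0:T, w3:F, w4:T. ✓
w7: successors {w0, w3}; ¬p → ◇¬p there: w0:T, w3:F. ✓
— 3 worlds.
For □(p ∨ □¬p):
w0: successors {w3, w7}; p ∨ □¬p there: w3:T, w7:T. ✓
w3: no successors, so □(p ∨ □¬p) holds vacuously. ✓
w4: successors {w0, w3, w4}; p ∨ □¬p there: w0:T, w3:T, w4:F. ✗
w7: successors {w0, w3}; p ∨ □¬p there: w0:T, w3:T. ✓
— 3 worlds.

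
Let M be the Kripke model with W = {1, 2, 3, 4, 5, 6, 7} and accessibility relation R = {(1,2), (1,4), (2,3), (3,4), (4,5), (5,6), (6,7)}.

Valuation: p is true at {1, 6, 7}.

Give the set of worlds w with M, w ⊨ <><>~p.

1: successors {2, 4}; <>~p there: 2:T, 4:T. ✓
2: successors {3}; <>~p there: 3:T. ✓
3: successors {4}; <>~p there: 4:T. ✓
4: successors {5}; <>~p there: 5:F. ✗
5: successors {6}; <>~p there: 6:F. ✗
6: successors {7}; <>~p there: 7:F. ✗
7: no successors, so <><>~p fails. ✗

{1, 2, 3}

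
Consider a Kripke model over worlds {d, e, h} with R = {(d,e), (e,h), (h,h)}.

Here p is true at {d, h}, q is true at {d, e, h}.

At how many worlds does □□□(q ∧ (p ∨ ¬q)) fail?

0

d: successors {e}; □□(q ∧ (p ∨ ¬q)) there: e:T. ✓
e: successors {h}; □□(q ∧ (p ∨ ¬q)) there: h:T. ✓
h: successors {h}; □□(q ∧ (p ∨ ¬q)) there: h:T. ✓
Satisfying worlds: {d, e, h}.
So □□□(q ∧ (p ∨ ¬q)) fails at the other 0 worlds.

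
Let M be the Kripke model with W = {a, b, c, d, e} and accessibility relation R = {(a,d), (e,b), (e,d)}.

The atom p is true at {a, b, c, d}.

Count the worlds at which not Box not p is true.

2

a: Box not p is F. ✓
b: Box not p is T. ✗
c: Box not p is T. ✗
d: Box not p is T. ✗
e: Box not p is F. ✓
Satisfying worlds: {a, e}.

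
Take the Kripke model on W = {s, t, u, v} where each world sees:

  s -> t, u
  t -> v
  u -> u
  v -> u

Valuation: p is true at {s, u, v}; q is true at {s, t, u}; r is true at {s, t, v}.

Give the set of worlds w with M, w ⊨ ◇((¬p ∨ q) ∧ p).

s: successors {t, u}; (¬p ∨ q) ∧ p there: t:F, u:T. ✓
t: successors {v}; (¬p ∨ q) ∧ p there: v:F. ✗
u: successors {u}; (¬p ∨ q) ∧ p there: u:T. ✓
v: successors {u}; (¬p ∨ q) ∧ p there: u:T. ✓

{s, u, v}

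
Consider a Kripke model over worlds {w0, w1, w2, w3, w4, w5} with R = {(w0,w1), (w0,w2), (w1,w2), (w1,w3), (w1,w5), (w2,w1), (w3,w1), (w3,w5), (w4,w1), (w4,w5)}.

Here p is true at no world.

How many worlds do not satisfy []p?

w0: successors {w1, w2}; p there: w1:F, w2:F. ✗
w1: successors {w2, w3, w5}; p there: w2:F, w3:F, w5:F. ✗
w2: successors {w1}; p there: w1:F. ✗
w3: successors {w1, w5}; p there: w1:F, w5:F. ✗
w4: successors {w1, w5}; p there: w1:F, w5:F. ✗
w5: no successors, so []p holds vacuously. ✓
Satisfying worlds: {w5}.
So []p fails at the other 5 worlds.

5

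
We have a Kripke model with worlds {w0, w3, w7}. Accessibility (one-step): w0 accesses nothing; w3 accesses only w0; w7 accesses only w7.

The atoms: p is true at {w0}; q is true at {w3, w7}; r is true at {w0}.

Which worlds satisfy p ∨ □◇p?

w0: p is T, □◇p is T. ✓
w3: p is F, □◇p is F. ✗
w7: p is F, □◇p is F. ✗

{w0}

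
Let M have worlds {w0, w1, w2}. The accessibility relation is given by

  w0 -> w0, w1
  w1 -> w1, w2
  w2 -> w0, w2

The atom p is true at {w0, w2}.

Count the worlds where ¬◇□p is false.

2

w0: ◇□p is F. ✓
w1: ◇□p is T. ✗
w2: ◇□p is T. ✗
Satisfying worlds: {w0}.
So ¬◇□p fails at the other 2 worlds.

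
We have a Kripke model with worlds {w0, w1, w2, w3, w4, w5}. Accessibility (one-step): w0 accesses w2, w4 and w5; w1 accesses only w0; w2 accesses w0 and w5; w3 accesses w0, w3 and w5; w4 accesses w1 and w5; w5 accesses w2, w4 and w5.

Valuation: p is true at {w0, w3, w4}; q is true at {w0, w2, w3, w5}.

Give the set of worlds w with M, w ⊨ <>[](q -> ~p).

w0: successors {w2, w4, w5}; [](q -> ~p) there: w2:F, w4:T, w5:T. ✓
w1: successors {w0}; [](q -> ~p) there: w0:T. ✓
w2: successors {w0, w5}; [](q -> ~p) there: w0:T, w5:T. ✓
w3: successors {w0, w3, w5}; [](q -> ~p) there: w0:T, w3:F, w5:T. ✓
w4: successors {w1, w5}; [](q -> ~p) there: w1:F, w5:T. ✓
w5: successors {w2, w4, w5}; [](q -> ~p) there: w2:F, w4:T, w5:T. ✓

{w0, w1, w2, w3, w4, w5}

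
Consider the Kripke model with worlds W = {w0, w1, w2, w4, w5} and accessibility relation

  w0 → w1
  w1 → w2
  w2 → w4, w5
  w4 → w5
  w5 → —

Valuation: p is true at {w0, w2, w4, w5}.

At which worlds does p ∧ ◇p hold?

{w2, w4}

w0: p is T, ◇p is F. ✗
w1: p is F, ◇p is T. ✗
w2: p is T, ◇p is T. ✓
w4: p is T, ◇p is T. ✓
w5: p is T, ◇p is F. ✗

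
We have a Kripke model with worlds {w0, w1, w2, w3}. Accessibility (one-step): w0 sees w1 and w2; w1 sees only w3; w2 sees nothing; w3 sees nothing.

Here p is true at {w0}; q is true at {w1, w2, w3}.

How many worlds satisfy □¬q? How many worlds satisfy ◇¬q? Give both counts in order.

For □¬q:
w0: successors {w1, w2}; ¬q there: w1:F, w2:F. ✗
w1: successors {w3}; ¬q there: w3:F. ✗
w2: no successors, so □¬q holds vacuously. ✓
w3: no successors, so □¬q holds vacuously. ✓
— 2 worlds.
For ◇¬q:
w0: successors {w1, w2}; ¬q there: w1:F, w2:F. ✗
w1: successors {w3}; ¬q there: w3:F. ✗
w2: no successors, so ◇¬q fails. ✗
w3: no successors, so ◇¬q fails. ✗
— 0 worlds.

2 and 0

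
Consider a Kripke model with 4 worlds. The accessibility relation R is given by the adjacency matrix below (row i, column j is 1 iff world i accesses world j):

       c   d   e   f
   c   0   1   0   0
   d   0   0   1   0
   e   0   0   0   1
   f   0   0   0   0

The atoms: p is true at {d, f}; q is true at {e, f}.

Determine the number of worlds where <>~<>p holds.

c: successors {d}; ~<>p there: d:T. ✓
d: successors {e}; ~<>p there: e:F. ✗
e: successors {f}; ~<>p there: f:T. ✓
f: no successors, so <>~<>p fails. ✗
Satisfying worlds: {c, e}.

2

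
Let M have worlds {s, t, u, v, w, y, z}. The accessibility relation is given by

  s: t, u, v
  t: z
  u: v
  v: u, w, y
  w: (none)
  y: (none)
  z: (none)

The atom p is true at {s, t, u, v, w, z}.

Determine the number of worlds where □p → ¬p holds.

2

s: □p is T, ¬p is F. ✗
t: □p is T, ¬p is F. ✗
u: □p is T, ¬p is F. ✗
v: □p is F, ¬p is F. ✓
w: □p is T, ¬p is F. ✗
y: □p is T, ¬p is T. ✓
z: □p is T, ¬p is F. ✗
Satisfying worlds: {v, y}.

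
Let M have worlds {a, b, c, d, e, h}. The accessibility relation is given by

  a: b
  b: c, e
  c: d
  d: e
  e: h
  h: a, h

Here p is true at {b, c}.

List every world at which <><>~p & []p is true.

{a}

a: <><>~p is T, []p is T. ✓
b: <><>~p is T, []p is F. ✗
c: <><>~p is T, []p is F. ✗
d: <><>~p is T, []p is F. ✗
e: <><>~p is T, []p is F. ✗
h: <><>~p is T, []p is F. ✗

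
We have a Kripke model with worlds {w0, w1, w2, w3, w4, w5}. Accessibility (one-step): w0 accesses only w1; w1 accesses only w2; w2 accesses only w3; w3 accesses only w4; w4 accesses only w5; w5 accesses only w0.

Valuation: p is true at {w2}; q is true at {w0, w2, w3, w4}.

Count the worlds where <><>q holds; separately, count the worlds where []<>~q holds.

For <><>q:
w0: successors {w1}; <>q there: w1:T. ✓
w1: successors {w2}; <>q there: w2:T. ✓
w2: successors {w3}; <>q there: w3:T. ✓
w3: successors {w4}; <>q there: w4:F. ✗
w4: successors {w5}; <>q there: w5:T. ✓
w5: successors {w0}; <>q there: w0:F. ✗
— 4 worlds.
For []<>~q:
w0: successors {w1}; <>~q there: w1:F. ✗
w1: successors {w2}; <>~q there: w2:F. ✗
w2: successors {w3}; <>~q there: w3:F. ✗
w3: successors {w4}; <>~q there: w4:T. ✓
w4: successors {w5}; <>~q there: w5:F. ✗
w5: successors {w0}; <>~q there: w0:T. ✓
— 2 worlds.

4 and 2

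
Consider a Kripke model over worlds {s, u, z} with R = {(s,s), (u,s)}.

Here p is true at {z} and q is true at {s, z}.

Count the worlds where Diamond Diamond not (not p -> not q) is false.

s: successors {s}; Diamond not (not p -> not q) there: s:T. ✓
u: successors {s}; Diamond not (not p -> not q) there: s:T. ✓
z: no successors, so Diamond Diamond not (not p -> not q) fails. ✗
Satisfying worlds: {s, u}.
So Diamond Diamond not (not p -> not q) fails at the other 1 world.

1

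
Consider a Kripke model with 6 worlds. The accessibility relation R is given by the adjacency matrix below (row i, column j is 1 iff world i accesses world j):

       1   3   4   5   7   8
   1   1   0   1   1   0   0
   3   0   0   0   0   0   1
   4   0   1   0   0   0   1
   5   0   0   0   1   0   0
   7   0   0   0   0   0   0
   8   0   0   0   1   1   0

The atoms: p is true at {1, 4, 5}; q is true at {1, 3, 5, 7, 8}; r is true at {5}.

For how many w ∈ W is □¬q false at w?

5

1: successors {1, 4, 5}; ¬q there: 1:F, 4:T, 5:F. ✗
3: successors {8}; ¬q there: 8:F. ✗
4: successors {3, 8}; ¬q there: 3:F, 8:F. ✗
5: successors {5}; ¬q there: 5:F. ✗
7: no successors, so □¬q holds vacuously. ✓
8: successors {5, 7}; ¬q there: 5:F, 7:F. ✗
Satisfying worlds: {7}.
So □¬q fails at the other 5 worlds.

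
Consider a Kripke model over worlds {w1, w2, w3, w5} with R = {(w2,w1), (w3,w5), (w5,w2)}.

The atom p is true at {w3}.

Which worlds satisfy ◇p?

∅

w1: no successors, so ◇p fails. ✗
w2: successors {w1}; p there: w1:F. ✗
w3: successors {w5}; p there: w5:F. ✗
w5: successors {w2}; p there: w2:F. ✗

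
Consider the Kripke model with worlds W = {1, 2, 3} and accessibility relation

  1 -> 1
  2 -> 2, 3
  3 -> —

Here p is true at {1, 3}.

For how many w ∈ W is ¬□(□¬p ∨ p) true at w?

1: □(□¬p ∨ p) is T. ✗
2: □(□¬p ∨ p) is F. ✓
3: □(□¬p ∨ p) is T. ✗
Satisfying worlds: {2}.

1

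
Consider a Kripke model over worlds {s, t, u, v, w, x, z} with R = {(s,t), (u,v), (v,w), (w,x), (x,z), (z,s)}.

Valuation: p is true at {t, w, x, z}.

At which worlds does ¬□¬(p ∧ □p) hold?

{s, v, w}

s: □¬(p ∧ □p) is F. ✓
t: □¬(p ∧ □p) is T. ✗
u: □¬(p ∧ □p) is T. ✗
v: □¬(p ∧ □p) is F. ✓
w: □¬(p ∧ □p) is F. ✓
x: □¬(p ∧ □p) is T. ✗
z: □¬(p ∧ □p) is T. ✗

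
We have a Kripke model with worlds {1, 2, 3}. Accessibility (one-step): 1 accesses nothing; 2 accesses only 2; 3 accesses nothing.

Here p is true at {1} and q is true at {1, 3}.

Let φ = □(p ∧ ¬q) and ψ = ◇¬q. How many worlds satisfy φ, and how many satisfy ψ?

For □(p ∧ ¬q):
1: no successors, so □(p ∧ ¬q) holds vacuously. ✓
2: successors {2}; p ∧ ¬q there: 2:F. ✗
3: no successors, so □(p ∧ ¬q) holds vacuously. ✓
— 2 worlds.
For ◇¬q:
1: no successors, so ◇¬q fails. ✗
2: successors {2}; ¬q there: 2:T. ✓
3: no successors, so ◇¬q fails. ✗
— 1 world.

2 and 1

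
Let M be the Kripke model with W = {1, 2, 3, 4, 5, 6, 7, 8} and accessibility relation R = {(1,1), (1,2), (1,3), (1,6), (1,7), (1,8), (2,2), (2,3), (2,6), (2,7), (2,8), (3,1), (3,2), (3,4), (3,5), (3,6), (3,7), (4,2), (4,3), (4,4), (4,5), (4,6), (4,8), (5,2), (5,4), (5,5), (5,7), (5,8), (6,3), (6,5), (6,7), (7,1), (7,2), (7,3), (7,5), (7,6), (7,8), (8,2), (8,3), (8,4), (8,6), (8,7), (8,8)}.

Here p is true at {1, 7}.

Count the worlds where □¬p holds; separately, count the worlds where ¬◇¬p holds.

1 and 0

For □¬p:
1: successors {1, 2, 3, 6, 7, 8}; ¬p there: 1:F, 2:T, 3:T, 6:T, 7:F, 8:T. ✗
2: successors {2, 3, 6, 7, 8}; ¬p there: 2:T, 3:T, 6:T, 7:F, 8:T. ✗
3: successors {1, 2, 4, 5, 6, 7}; ¬p there: 1:F, 2:T, 4:T, 5:T, 6:T, 7:F. ✗
4: successors {2, 3, 4, 5, 6, 8}; ¬p there: 2:T, 3:T, 4:T, 5:T, 6:T, 8:T. ✓
5: successors {2, 4, 5, 7, 8}; ¬p there: 2:T, 4:T, 5:T, 7:F, 8:T. ✗
6: successors {3, 5, 7}; ¬p there: 3:T, 5:T, 7:F. ✗
7: successors {1, 2, 3, 5, 6, 8}; ¬p there: 1:F, 2:T, 3:T, 5:T, 6:T, 8:T. ✗
8: successors {2, 3, 4, 6, 7, 8}; ¬p there: 2:T, 3:T, 4:T, 6:T, 7:F, 8:T. ✗
— 1 world.
For ¬◇¬p:
1: ◇¬p is T. ✗
2: ◇¬p is T. ✗
3: ◇¬p is T. ✗
4: ◇¬p is T. ✗
5: ◇¬p is T. ✗
6: ◇¬p is T. ✗
7: ◇¬p is T. ✗
8: ◇¬p is T. ✗
— 0 worlds.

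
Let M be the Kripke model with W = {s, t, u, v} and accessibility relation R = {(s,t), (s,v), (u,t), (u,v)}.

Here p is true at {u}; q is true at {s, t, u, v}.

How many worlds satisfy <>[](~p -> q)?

s: successors {t, v}; [](~p -> q) there: t:T, v:T. ✓
t: no successors, so <>[](~p -> q) fails. ✗
u: successors {t, v}; [](~p -> q) there: t:T, v:T. ✓
v: no successors, so <>[](~p -> q) fails. ✗
Satisfying worlds: {s, u}.

2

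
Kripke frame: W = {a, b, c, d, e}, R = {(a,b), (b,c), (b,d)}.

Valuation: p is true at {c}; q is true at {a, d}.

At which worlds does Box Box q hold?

{b, c, d, e}

a: successors {b}; Box q there: b:F. ✗
b: successors {c, d}; Box q there: c:T, d:T. ✓
c: no successors, so Box Box q holds vacuously. ✓
d: no successors, so Box Box q holds vacuously. ✓
e: no successors, so Box Box q holds vacuously. ✓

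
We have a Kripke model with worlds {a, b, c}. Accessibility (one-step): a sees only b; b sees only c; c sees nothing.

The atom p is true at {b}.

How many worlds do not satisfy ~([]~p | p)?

2

a: []~p | p is F. ✓
b: []~p | p is T. ✗
c: []~p | p is T. ✗
Satisfying worlds: {a}.
So ~([]~p | p) fails at the other 2 worlds.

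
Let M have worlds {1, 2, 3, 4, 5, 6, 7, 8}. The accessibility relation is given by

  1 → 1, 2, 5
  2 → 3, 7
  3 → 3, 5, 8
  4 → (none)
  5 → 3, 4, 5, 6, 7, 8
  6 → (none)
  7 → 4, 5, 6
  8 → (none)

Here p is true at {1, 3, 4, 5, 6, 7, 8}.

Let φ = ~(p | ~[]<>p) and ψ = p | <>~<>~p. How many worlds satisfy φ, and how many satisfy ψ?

For ~(p | ~[]<>p):
1: p | ~[]<>p is T. ✗
2: p | ~[]<>p is F. ✓
3: p | ~[]<>p is T. ✗
4: p | ~[]<>p is T. ✗
5: p | ~[]<>p is T. ✗
6: p | ~[]<>p is T. ✗
7: p | ~[]<>p is T. ✗
8: p | ~[]<>p is T. ✗
— 1 world.
For p | <>~<>~p:
1: p is T, <>~<>~p is T. ✓
2: p is F, <>~<>~p is T. ✓
3: p is T, <>~<>~p is T. ✓
4: p is T, <>~<>~p is F. ✓
5: p is T, <>~<>~p is T. ✓
6: p is T, <>~<>~p is F. ✓
7: p is T, <>~<>~p is T. ✓
8: p is T, <>~<>~p is F. ✓
— 8 worlds.

1 and 8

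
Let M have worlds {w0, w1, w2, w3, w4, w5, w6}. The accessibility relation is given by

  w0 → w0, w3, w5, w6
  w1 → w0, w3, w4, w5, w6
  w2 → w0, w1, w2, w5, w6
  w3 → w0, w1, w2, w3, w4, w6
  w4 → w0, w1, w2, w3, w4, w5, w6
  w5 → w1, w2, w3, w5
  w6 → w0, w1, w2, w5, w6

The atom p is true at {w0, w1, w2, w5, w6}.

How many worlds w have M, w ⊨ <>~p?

5

w0: successors {w0, w3, w5, w6}; ~p there: w0:F, w3:T, w5:F, w6:F. ✓
w1: successors {w0, w3, w4, w5, w6}; ~p there: w0:F, w3:T, w4:T, w5:F, w6:F. ✓
w2: successors {w0, w1, w2, w5, w6}; ~p there: w0:F, w1:F, w2:F, w5:F, w6:F. ✗
w3: successors {w0, w1, w2, w3, w4, w6}; ~p there: w0:F, w1:F, w2:F, w3:T, w4:T, w6:F. ✓
w4: successors {w0, w1, w2, w3, w4, w5, w6}; ~p there: w0:F, w1:F, w2:F, w3:T, w4:T, w5:F, w6:F. ✓
w5: successors {w1, w2, w3, w5}; ~p there: w1:F, w2:F, w3:T, w5:F. ✓
w6: successors {w0, w1, w2, w5, w6}; ~p there: w0:F, w1:F, w2:F, w5:F, w6:F. ✗
Satisfying worlds: {w0, w1, w3, w4, w5}.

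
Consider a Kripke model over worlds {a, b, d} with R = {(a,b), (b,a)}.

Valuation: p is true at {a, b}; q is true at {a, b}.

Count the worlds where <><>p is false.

a: successors {b}; <>p there: b:T. ✓
b: successors {a}; <>p there: a:T. ✓
d: no successors, so <><>p fails. ✗
Satisfying worlds: {a, b}.
So <><>p fails at the other 1 world.

1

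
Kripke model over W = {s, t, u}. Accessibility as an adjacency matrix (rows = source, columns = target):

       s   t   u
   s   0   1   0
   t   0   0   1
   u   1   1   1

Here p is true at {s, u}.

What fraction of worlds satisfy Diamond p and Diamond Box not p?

1/3

s: Diamond p is F, Diamond Box not p is F. ✗
t: Diamond p is T, Diamond Box not p is F. ✗
u: Diamond p is T, Diamond Box not p is T. ✓
That's 1 of 3 worlds, so 1/3.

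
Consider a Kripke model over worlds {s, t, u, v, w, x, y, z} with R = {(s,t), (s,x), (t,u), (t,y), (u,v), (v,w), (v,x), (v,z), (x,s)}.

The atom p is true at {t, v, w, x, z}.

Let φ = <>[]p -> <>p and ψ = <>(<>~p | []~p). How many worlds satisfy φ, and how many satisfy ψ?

6 and 3

For <>[]p -> <>p:
s: <>[]p is F, <>p is T. ✓
t: <>[]p is T, <>p is F. ✗
u: <>[]p is T, <>p is T. ✓
v: <>[]p is T, <>p is T. ✓
w: <>[]p is F, <>p is F. ✓
x: <>[]p is T, <>p is F. ✗
y: <>[]p is F, <>p is F. ✓
z: <>[]p is F, <>p is F. ✓
— 6 worlds.
For <>(<>~p | []~p):
s: successors {t, x}; <>~p | []~p there: t:T, x:T. ✓
t: successors {u, y}; <>~p | []~p there: u:F, y:T. ✓
u: successors {v}; <>~p | []~p there: v:F. ✗
v: successors {w, x, z}; <>~p | []~p there: w:T, x:T, z:T. ✓
w: no successors, so <>(<>~p | []~p) fails. ✗
x: successors {s}; <>~p | []~p there: s:F. ✗
y: no successors, so <>(<>~p | []~p) fails. ✗
z: no successors, so <>(<>~p | []~p) fails. ✗
— 3 worlds.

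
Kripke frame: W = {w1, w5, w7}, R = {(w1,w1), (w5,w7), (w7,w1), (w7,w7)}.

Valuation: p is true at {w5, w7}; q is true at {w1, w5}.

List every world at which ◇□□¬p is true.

w1: successors {w1}; □□¬p there: w1:T. ✓
w5: successors {w7}; □□¬p there: w7:F. ✗
w7: successors {w1, w7}; □□¬p there: w1:T, w7:F. ✓

{w1, w7}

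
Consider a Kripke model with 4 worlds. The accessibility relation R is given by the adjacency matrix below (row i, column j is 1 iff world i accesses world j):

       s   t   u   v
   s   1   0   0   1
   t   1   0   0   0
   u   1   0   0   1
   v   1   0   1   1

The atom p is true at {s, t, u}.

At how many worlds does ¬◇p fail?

s: ◇p is T. ✗
t: ◇p is T. ✗
u: ◇p is T. ✗
v: ◇p is T. ✗
Satisfying worlds: ∅.
So ¬◇p fails at the other 4 worlds.

4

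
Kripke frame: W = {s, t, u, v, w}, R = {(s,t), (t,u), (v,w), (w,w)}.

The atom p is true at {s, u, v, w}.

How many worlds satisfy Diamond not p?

s: successors {t}; not p there: t:T. ✓
t: successors {u}; not p there: u:F. ✗
u: no successors, so Diamond not p fails. ✗
v: successors {w}; not p there: w:F. ✗
w: successors {w}; not p there: w:F. ✗
Satisfying worlds: {s}.

1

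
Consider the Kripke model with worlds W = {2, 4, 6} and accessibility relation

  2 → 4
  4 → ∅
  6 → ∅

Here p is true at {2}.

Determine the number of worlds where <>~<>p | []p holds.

2: <>~<>p is T, []p is F. ✓
4: <>~<>p is F, []p is T. ✓
6: <>~<>p is F, []p is T. ✓
Satisfying worlds: {2, 4, 6}.

3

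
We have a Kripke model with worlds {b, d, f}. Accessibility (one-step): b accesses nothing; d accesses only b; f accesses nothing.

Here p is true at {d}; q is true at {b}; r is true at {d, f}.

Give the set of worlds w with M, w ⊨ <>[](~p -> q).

b: no successors, so <>[](~p -> q) fails. ✗
d: successors {b}; [](~p -> q) there: b:T. ✓
f: no successors, so <>[](~p -> q) fails. ✗

{d}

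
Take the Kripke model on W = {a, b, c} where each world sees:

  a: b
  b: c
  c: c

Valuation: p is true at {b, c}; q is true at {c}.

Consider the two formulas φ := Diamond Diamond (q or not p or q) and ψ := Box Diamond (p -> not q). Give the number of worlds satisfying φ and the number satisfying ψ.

3 and 0

For Diamond Diamond (q or not p or q):
a: successors {b}; Diamond (q or not p or q) there: b:T. ✓
b: successors {c}; Diamond (q or not p or q) there: c:T. ✓
c: successors {c}; Diamond (q or not p or q) there: c:T. ✓
— 3 worlds.
For Box Diamond (p -> not q):
a: successors {b}; Diamond (p -> not q) there: b:F. ✗
b: successors {c}; Diamond (p -> not q) there: c:F. ✗
c: successors {c}; Diamond (p -> not q) there: c:F. ✗
— 0 worlds.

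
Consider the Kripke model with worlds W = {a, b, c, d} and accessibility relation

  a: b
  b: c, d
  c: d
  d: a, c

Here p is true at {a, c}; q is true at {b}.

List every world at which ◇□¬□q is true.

a: successors {b}; □¬□q there: b:T. ✓
b: successors {c, d}; □¬□q there: c:T, d:F. ✓
c: successors {d}; □¬□q there: d:F. ✗
d: successors {a, c}; □¬□q there: a:T, c:T. ✓

{a, b, d}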